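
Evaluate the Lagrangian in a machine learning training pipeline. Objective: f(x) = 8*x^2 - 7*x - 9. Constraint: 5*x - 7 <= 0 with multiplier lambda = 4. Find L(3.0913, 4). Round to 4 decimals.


Step 1: Evaluate f(x).
f(3.0913) = 8*3.0913^2 - 7*3.0913 - 9 = 45.81
Step 2: Evaluate g(x).
g(3.0913) = 5*3.0913 - 7 = 8.4565
Step 3: Compute Lagrangian.
L = 45.81 + 4*8.4565 = 79.636


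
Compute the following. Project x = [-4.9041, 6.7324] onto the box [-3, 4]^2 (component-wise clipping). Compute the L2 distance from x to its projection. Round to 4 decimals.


Project each component onto [-3, 4].
clip(-4.9041) = -3.0, clip(6.7324) = 4.0
Projection = [-3.0, 4.0]
Squared diffs: [3.6256, 7.466]
Distance = sqrt(11.0916) = 3.3304


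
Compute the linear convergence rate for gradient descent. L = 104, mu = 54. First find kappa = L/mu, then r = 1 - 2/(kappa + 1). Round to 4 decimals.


Step 1: Compute the condition number.
kappa = L/mu = 104/54 = 1.9259
Step 2: Compute the convergence rate.
r = 1 - 2/(kappa + 1) = 1 - 2*mu/(L + mu) = (L - mu)/(L + mu) = 50/158 = 0.3165


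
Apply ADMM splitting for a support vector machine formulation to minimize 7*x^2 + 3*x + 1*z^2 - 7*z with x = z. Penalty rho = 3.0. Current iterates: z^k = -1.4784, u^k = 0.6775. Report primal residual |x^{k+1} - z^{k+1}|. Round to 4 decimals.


ADMM iteration with rho = 3.0, z^k = -1.4784, u^k = 0.6775
Step 1: x-update.
Minimize 7*x^2 + 3*x + (3.0/2)*(x + 1.4784 + 0.6775)^2
FOC: (2*7 + 3.0)*x = -3 + 3.0*(-1.4784 - 0.6775)
x^{k+1} = -0.5569
Step 2: z-update.
Minimize 1*z^2 - 7*z + (3.0/2)*(-0.5569 - z + 0.6775)^2
FOC: (2*1 + 3.0)*z = 7 + 3.0*(-0.5569 + 0.6775)
z^{k+1} = 1.4723
Step 3: u-update.
u^{k+1} = 0.6775 - 0.5569 - 1.4723 = -1.3518
Step 4: Primal residual = |-0.5569 - 1.4723| = 2.0293


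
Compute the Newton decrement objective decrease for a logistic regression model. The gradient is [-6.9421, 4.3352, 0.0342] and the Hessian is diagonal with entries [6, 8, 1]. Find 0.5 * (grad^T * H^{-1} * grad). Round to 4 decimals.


Step 1: H is diagonal, so H^(-1) * g = [-1.157, 0.5419, 0.0342].
Step 2: g^T H^(-1) g = sum_i g_i^2 / H_ii
  = (-6.9421)^2/6 + (4.3352)^2/8 + (0.0342)^2/1
  = 8.0321 + 2.3492 + 0.0012 = 10.3825
Step 3: Objective decrease = 0.5 * g^T H^(-1) g = 5.1913


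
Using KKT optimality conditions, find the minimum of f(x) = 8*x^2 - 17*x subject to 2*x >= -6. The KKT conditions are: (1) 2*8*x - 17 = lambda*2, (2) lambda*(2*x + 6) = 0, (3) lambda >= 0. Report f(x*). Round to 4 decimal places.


Step 1: Try lambda = 0 (constraint inactive).
Stationarity: 2*8*x - 17 = 0
x* = 17/(2*8) = 1.0625
Check constraint: 2*1.0625 = 2.125 >= -6 -- satisfied.
Step 2: Compute optimal value.
f(x*) = 8*1.0625^2 - 17*1.0625 = -9.0313


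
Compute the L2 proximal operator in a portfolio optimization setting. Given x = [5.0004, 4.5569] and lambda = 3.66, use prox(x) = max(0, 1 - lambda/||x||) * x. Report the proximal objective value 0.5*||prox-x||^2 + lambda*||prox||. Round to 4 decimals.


Step 1: Compute ||x||.
||x|| = 6.7653
Step 2: Compute scaling factor.
scale = max(0, 1 - 3.66/6.7653) = 0.459
Step 3: prox(x) = [2.2952, 2.0916]
||prox(x)|| = 3.1053
Step 4: Proximal objective.
0.5*||prox-x||^2 = 6.6978
lambda*||prox|| = 11.3654
Total = 18.0632


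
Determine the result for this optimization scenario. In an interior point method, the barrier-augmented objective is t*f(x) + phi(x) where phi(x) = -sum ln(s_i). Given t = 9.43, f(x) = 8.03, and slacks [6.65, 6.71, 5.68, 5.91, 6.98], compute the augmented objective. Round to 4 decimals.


Step 1: Compute log-barrier.
ln values: [1.8946, 1.9036, 1.737, 1.7766, 1.943]
phi = -(1.8946 + 1.9036 + 1.737 + 1.7766 + 1.943) = -9.2549
Step 2: Compute augmented objective.
t*f(x) = 9.43*8.03 = 75.7229
Total = 75.7229 - 9.2549 = 66.468


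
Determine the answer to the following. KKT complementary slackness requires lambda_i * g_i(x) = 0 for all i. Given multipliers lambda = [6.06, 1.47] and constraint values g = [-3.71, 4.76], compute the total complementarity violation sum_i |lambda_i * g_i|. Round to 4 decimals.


KKT complementary slackness check:
lambda_1 * g_1 = 6.06 * -3.71 = -22.4826
lambda_2 * g_2 = 1.47 * 4.76 = 6.9972
Total violation = 22.4826 + 6.9972 = 29.4798


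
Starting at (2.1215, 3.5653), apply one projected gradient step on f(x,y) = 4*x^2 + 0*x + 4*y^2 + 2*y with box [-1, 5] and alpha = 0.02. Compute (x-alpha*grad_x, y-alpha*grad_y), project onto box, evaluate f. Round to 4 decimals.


Step 1: Compute gradient at (2.1215, 3.5653).
grad_x = 2*4*2.1215 + 0 = 16.972
grad_y = 2*4*3.5653 + 2 = 30.5224
Step 2: Gradient step.
x_raw = 2.1215 - 0.02*16.972 = 1.7821
y_raw = 3.5653 - 0.02*30.5224 = 2.9549
Step 3: Project onto [-1, 5].
x_proj = clip(1.7821) = 1.7821
y_proj = clip(2.9549) = 2.9549
Step 4: Evaluate f.
f(1.7821, 2.9549) = 53.5373


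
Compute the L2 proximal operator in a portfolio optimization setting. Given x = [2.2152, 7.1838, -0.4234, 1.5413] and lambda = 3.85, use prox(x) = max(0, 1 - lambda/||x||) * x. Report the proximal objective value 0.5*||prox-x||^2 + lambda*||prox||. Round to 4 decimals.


Step 1: Compute ||x||.
||x|| = 7.6856
Step 2: Compute scaling factor.
scale = max(0, 1 - 3.85/7.6856) = 0.4991
Step 3: prox(x) = [1.1055, 3.5852, -0.2113, 0.7692]
||prox(x)|| = 3.8356
Step 4: Proximal objective.
0.5*||prox-x||^2 = 7.4113
lambda*||prox|| = 14.7671
Total = 22.1784


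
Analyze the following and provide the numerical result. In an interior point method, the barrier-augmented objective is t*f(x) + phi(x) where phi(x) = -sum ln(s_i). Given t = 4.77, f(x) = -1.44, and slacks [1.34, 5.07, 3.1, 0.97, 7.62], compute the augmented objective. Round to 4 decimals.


Step 1: Compute log-barrier.
ln values: [0.2927, 1.6233, 1.1314, -0.0305, 2.0308]
phi = -(0.2927 + 1.6233 + 1.1314 - 0.0305 + 2.0308) = -5.0477
Step 2: Compute augmented objective.
t*f(x) = 4.77*-1.44 = -6.8688
Total = -6.8688 - 5.0477 = -11.9165


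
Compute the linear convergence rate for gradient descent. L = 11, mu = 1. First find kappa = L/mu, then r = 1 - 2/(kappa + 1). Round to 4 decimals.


Step 1: Compute the condition number.
kappa = L/mu = 11/1 = 11.0
Step 2: Compute the convergence rate.
r = 1 - 2/(kappa + 1) = 1 - 2*mu/(L + mu) = (L - mu)/(L + mu) = 10/12 = 0.8333


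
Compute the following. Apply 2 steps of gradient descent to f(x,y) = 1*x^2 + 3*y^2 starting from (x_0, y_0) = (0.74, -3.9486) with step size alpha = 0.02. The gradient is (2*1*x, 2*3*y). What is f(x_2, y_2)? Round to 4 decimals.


Gradient descent on f(x,y) = 1*x^2 + 3*y^2.
Starting point: (0.74, -3.9486), alpha = 0.02
Step 1: grad_x = 2*1*0.74 = 1.48, grad_y = 2*3*-3.9486 = -23.6916
  x_1 = 0.74 - 0.02*1.48 = 0.7104
  y_1 = -3.9486 - 0.02*-23.6916 = -3.4748
Step 2: grad_x = 2*1*0.7104 = 1.4208, grad_y = 2*3*-3.4748 = -20.8486
  x_2 = 0.7104 - 0.02*1.4208 = 0.682
  y_2 = -3.4748 - 0.02*-20.8486 = -3.0578
f(0.682, -3.0578) = 1*0.682^2 + 3*(-3.0578)^2 = 28.5154


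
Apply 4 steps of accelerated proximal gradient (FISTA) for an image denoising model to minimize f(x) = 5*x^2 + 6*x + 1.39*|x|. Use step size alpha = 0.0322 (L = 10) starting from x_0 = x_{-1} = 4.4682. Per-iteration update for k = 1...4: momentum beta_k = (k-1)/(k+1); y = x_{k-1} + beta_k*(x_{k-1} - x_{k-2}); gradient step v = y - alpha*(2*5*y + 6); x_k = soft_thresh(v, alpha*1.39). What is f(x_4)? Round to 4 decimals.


FISTA on f(x) = 5*x^2 + 6*x + 1.39*|x|
L = 10, alpha = 0.0322
Iteration 1: beta = 0.0, y = 4.4682 + 0.0*(4.4682 - 4.4682) = 4.4682
  grad(y) = 50.682, v = y - alpha*grad = 2.8362
  prox(v) = soft_thresh(2.8362, 0.0448) = 2.7915
Iteration 2: beta = 0.3333, y = 2.7915 + 0.3333*(2.7915 - 4.4682) = 2.2326
  grad(y) = 28.3258, v = y - alpha*grad = 1.3205
  prox(v) = soft_thresh(1.3205, 0.0448) = 1.2757
Iteration 3: beta = 0.5, y = 1.2757 + 0.5*(1.2757 - 2.7915) = 0.5179
  grad(y) = 11.1785, v = y - alpha*grad = 0.1579
  prox(v) = soft_thresh(0.1579, 0.0448) = 0.1131
Iteration 4: beta = 0.6, y = 0.1131 + 0.6*(0.1131 - 1.2757) = -0.5844
  grad(y) = 0.156, v = y - alpha*grad = -0.5894
  prox(v) = soft_thresh(-0.5894, 0.0448) = -0.5447
f(x_4) = 5*(-0.5447)^2 + 6*(-0.5447) + 1.39*|-0.5447| = -1.0276


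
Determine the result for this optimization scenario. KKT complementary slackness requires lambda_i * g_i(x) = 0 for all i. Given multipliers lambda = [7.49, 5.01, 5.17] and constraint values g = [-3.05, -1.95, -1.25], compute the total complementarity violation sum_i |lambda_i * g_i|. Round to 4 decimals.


KKT complementary slackness check:
lambda_1 * g_1 = 7.49 * -3.05 = -22.8445
lambda_2 * g_2 = 5.01 * -1.95 = -9.7695
lambda_3 * g_3 = 5.17 * -1.25 = -6.4625
Total violation = 22.8445 + 9.7695 + 6.4625 = 39.0765


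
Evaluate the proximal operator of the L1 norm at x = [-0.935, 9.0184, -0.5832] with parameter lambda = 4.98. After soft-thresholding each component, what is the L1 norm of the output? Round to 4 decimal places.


Soft-thresholding with lambda = 4.98:
prox(-0.935) = sign(-0.935)*max(|-0.935| - 4.98, 0) = 0.0
prox(9.0184) = sign(9.0184)*max(|9.0184| - 4.98, 0) = 4.0384
prox(-0.5832) = sign(-0.5832)*max(|-0.5832| - 4.98, 0) = 0.0
prox(x) = [0.0, 4.0384, 0.0]
||prox(x)||_1 = 0.0 + 4.0384 + 0.0 = 4.0384


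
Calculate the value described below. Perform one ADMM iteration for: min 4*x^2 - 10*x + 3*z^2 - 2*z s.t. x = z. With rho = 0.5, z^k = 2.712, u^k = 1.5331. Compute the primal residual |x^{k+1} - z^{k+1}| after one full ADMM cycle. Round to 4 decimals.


ADMM iteration with rho = 0.5, z^k = 2.712, u^k = 1.5331
Step 1: x-update.
Minimize 4*x^2 - 10*x + (0.5/2)*(x - 2.712 + 1.5331)^2
FOC: (2*4 + 0.5)*x = 10 + 0.5*(2.712 - 1.5331)
x^{k+1} = 1.2458
Step 2: z-update.
Minimize 3*z^2 - 2*z + (0.5/2)*(1.2458 - z + 1.5331)^2
FOC: (2*3 + 0.5)*z = 2 + 0.5*(1.2458 + 1.5331)
z^{k+1} = 0.5215
Step 3: u-update.
u^{k+1} = 1.5331 + 1.2458 - 0.5215 = 2.2575
Step 4: Primal residual = |1.2458 - 0.5215| = 0.7244


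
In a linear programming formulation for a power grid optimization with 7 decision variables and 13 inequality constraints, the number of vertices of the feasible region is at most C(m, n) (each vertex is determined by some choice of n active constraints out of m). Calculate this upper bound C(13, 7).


Each vertex corresponds to some choice of n active constraints out of m, so the number of vertices is at most C(m, n) = m! / (n!(m-n)!).
m = 13, n = 7
Numerator: 13 * 12 * 11 * 10 * 9 * 8 * 7
Denominator: 7! = 5040
C(13, 7) = 1716


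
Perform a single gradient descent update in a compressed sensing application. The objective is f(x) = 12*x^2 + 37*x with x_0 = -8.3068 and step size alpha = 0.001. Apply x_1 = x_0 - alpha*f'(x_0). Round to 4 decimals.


We compute the gradient at x_0 and apply the update.
f'(x) = 24*x + 37
f'(-8.3068) = 24*-8.3068 + 37 = -162.3632
x_1 = -8.3068 - 0.001*-162.3632 = -8.1444


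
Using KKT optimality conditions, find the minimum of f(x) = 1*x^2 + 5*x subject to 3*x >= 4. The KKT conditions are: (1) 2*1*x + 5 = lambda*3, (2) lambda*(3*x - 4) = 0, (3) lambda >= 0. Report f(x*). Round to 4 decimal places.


Step 1: Try lambda = 0 (constraint inactive).
x_unc = -5/(2*1) = -2.5
Check: 3*-2.5 = -7.5 < 4 -- violated!
Step 2: Constraint must be active: 3*x = 4
x* = 4/3 = 1.3333 (rounded; the exact value 4/3 is used below)
lambda = (2*1*(4/3) + 5)/3 = 2.5556
Step 3: Compute optimal value.
f(x*) = 1*(4/3)^2 + 5*(4/3) = 8.4444


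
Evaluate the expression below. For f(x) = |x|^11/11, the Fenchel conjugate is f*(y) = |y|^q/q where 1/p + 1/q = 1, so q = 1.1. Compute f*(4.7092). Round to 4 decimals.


The conjugate exponent q satisfies 1/p + 1/q = 1.
p = 11, so q = 11/(11 - 1) = 1.1
|y|^q = 4.7092^1.1 = 5.4985
f*(4.7092) = 5.4985 / 1.1 = 4.9986


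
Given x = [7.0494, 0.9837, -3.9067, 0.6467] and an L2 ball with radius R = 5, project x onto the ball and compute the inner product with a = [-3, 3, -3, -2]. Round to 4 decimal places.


Step 1: Compute ||x|| (intermediates to 6 decimals).
||x|| = sqrt(7.0494^2 + 0.9837^2 + (-3.9067)^2 + 0.6467^2) = 8.145074
Step 2: Project.
Since ||x|| > R, scale = R/||x|| = 5/8.145074 = 0.613868, proj(x) = scale * x
proj(x) = [4.327401, 0.603862, -2.398198, 0.396988]
Step 3: Dot product.
a^T * proj(x) = -3*4.327401 + 3*0.603862 - 3*(-2.398198) - 2*0.396988 = -4.77


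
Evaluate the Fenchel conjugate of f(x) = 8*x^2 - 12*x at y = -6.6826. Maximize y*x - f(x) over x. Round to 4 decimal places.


f*(y) = sup_x {y*x - a*x^2 - b*x} = sup_x {(y-b)*x - a*x^2}
FOC: (y - b) - 2a*x = 0 => x* = (y - b)/(2a)
x* = (-6.6826 + 12)/(2*8) = 0.3323
f*(-6.6826) = (y-b)^2/(4a) = (-6.6826 + 12)^2/(4*8)
= 28.2747/32 = 0.8836


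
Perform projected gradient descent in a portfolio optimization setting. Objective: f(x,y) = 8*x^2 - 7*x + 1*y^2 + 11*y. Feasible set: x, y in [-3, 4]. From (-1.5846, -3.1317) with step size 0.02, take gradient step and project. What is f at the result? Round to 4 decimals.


Step 1: Compute gradient at (-1.5846, -3.1317).
grad_x = 2*8*-1.5846 - 7 = -32.3536
grad_y = 2*1*-3.1317 + 11 = 4.7366
Step 2: Gradient step.
x_raw = -1.5846 - 0.02*-32.3536 = -0.9375
y_raw = -3.1317 - 0.02*4.7366 = -3.2264
Step 3: Project onto [-3, 4].
x_proj = clip(-0.9375) = -0.9375
y_proj = clip(-3.2264) = -3.0
Step 4: Evaluate f.
f(-0.9375, -3.0) = -10.4056


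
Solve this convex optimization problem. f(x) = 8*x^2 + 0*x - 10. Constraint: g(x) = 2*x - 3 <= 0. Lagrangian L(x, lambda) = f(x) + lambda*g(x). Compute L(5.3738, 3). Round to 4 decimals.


Step 1: Evaluate f(x).
f(5.3738) = 8*5.3738^2 + 0*5.3738 - 10 = 221.0218
Step 2: Evaluate g(x).
g(5.3738) = 2*5.3738 - 3 = 7.7476
Step 3: Compute Lagrangian.
L = 221.0218 + 3*7.7476 = 244.2646


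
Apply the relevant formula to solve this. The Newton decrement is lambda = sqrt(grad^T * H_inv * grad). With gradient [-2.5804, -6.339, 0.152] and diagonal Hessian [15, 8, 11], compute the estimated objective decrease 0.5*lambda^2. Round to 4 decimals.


Step 1: H is diagonal, so H^(-1) * g = [-0.172, -0.7924, 0.0138].
Step 2: g^T H^(-1) g = sum_i g_i^2 / H_ii
  = (-2.5804)^2/15 + (-6.339)^2/8 + (0.152)^2/11
  = 0.4439 + 5.0229 + 0.0021 = 5.4689
Step 3: Objective decrease = 0.5 * g^T H^(-1) g = 2.7344


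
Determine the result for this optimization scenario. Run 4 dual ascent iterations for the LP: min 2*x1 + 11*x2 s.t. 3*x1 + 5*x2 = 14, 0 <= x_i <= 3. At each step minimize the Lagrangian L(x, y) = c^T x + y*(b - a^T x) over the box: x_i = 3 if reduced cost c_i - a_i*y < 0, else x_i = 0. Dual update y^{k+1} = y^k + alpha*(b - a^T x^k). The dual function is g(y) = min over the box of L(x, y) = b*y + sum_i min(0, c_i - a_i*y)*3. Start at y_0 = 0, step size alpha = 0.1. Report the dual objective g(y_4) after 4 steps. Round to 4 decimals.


Dual ascent for LP: min 2*x1 + 11*x2, 3*x1 + 5*x2 = 14, 0 <= x_i <= 3
Step 1: y^k = 0.0, reduced costs: (2.0, 11.0)
  x^k = (0.0, 0.0), subgradient = b - a^T x = 14.0
  y^{k+1} = 0.0 + 0.1*14.0 = 1.4
Step 2: y^k = 1.4, reduced costs: (-2.2, 4.0)
  x^k = (3.0, 0.0), subgradient = b - a^T x = 5.0
  y^{k+1} = 1.4 + 0.1*5.0 = 1.9
Step 3: y^k = 1.9, reduced costs: (-3.7, 1.5)
  x^k = (3.0, 0.0), subgradient = b - a^T x = 5.0
  y^{k+1} = 1.9 + 0.1*5.0 = 2.4
Step 4: y^k = 2.4, reduced costs: (-5.2, -1.0)
  x^k = (3.0, 3.0), subgradient = b - a^T x = -10.0
  y^{k+1} = 2.4 + 0.1*-10.0 = 1.4
Dual objective at y_4 = 1.4: reduced costs (-2.2, 4.0), box minimizer x = (3.0, 0.0)
g(y_4) = b*y + (c1 - a1*y)*x1 + (c2 - a2*y)*x2 = 14*1.4 + (-2.2)*3.0 + 4.0*0.0 = 19.6 - 6.6 + 0.0 = 13.0


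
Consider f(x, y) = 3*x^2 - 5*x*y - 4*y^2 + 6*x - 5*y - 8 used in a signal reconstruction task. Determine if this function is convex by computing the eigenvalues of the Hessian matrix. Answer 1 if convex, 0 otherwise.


The Hessian of f(x,y) = 3*x^2 - 5*x*y - 4*y^2 + 6*x - 5*y - 8 is:
H = [[6, -5], [-5, -8]]
Trace = 6 - 8 = -2
Determinant = 6*-8 - (-5)^2 = -73
Discriminant = (-2)^2 - 4*-73 = 296.0
Eigenvalues: lambda_1 = -9.6023, lambda_2 = 7.6023
The function is not convex.

0


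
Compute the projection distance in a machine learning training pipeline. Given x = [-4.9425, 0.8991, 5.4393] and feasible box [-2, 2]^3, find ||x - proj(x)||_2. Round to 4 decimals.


Project each component onto [-2, 2].
clip(-4.9425) = -2.0, clip(0.8991) = 0.8991, clip(5.4393) = 2.0
Projection = [-2.0, 0.8991, 2.0]
Squared diffs: [8.6583, 0.0, 11.8288]
Distance = sqrt(20.4871) = 4.5263


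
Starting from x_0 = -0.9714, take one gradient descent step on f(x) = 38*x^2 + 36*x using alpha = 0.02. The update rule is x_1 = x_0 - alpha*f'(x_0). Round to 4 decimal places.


We compute the gradient at x_0 and apply the update.
f'(x) = 76*x + 36
f'(-0.9714) = 76*-0.9714 + 36 = -37.8264
x_1 = -0.9714 - 0.02*-37.8264 = -0.2149


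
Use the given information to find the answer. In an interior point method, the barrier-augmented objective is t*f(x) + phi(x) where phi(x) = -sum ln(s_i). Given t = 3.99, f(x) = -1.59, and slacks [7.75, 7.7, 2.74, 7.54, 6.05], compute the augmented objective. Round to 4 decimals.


Step 1: Compute log-barrier.
ln values: [2.0477, 2.0412, 1.008, 2.0202, 1.8001]
phi = -(2.0477 + 2.0412 + 1.008 + 2.0202 + 1.8001) = -8.9172
Step 2: Compute augmented objective.
t*f(x) = 3.99*-1.59 = -6.3441
Total = -6.3441 - 8.9172 = -15.2613


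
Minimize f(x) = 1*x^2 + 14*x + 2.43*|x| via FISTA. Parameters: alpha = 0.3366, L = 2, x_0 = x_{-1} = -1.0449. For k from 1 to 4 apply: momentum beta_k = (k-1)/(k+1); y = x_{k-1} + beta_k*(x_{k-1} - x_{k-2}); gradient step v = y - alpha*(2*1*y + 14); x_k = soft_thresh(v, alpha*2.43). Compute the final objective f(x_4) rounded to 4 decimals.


FISTA on f(x) = 1*x^2 + 14*x + 2.43*|x|
L = 2, alpha = 0.3366
Iteration 1: beta = 0.0, y = -1.0449 + 0.0*(-1.0449 + 1.0449) = -1.0449
  grad(y) = 11.9102, v = y - alpha*grad = -5.0539
  prox(v) = soft_thresh(-5.0539, 0.8179) = -4.2359
Iteration 2: beta = 0.3333, y = -4.2359 + 0.3333*(-4.2359 + 1.0449) = -5.2996
  grad(y) = 3.4008, v = y - alpha*grad = -6.4443
  prox(v) = soft_thresh(-6.4443, 0.8179) = -5.6264
Iteration 3: beta = 0.5, y = -5.6264 + 0.5*(-5.6264 + 4.2359) = -6.3216
  grad(y) = 1.3568, v = y - alpha*grad = -6.7783
  prox(v) = soft_thresh(-6.7783, 0.8179) = -5.9604
Iteration 4: beta = 0.6, y = -5.9604 + 0.6*(-5.9604 + 5.6264) = -6.1607
  grad(y) = 1.6785, v = y - alpha*grad = -6.7257
  prox(v) = soft_thresh(-6.7257, 0.8179) = -5.9078
f(x_4) = 1*(-5.9078)^2 + 14*(-5.9078) + 2.43*|-5.9078| = -33.4511


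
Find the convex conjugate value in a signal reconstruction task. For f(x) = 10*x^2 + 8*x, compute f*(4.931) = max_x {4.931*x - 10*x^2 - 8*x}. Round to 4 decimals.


f*(y) = sup_x {y*x - a*x^2 - b*x} = sup_x {(y-b)*x - a*x^2}
FOC: (y - b) - 2a*x = 0 => x* = (y - b)/(2a)
x* = (4.931 - 8)/(2*10) = -0.1535
f*(4.931) = (y-b)^2/(4a) = (4.931 - 8)^2/(4*10)
= 9.4188/40 = 0.2355


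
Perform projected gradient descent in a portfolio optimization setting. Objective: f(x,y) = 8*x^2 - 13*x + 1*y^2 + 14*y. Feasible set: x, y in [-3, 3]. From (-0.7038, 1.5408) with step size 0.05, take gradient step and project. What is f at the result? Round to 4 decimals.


Step 1: Compute gradient at (-0.7038, 1.5408).
grad_x = 2*8*-0.7038 - 13 = -24.2608
grad_y = 2*1*1.5408 + 14 = 17.0816
Step 2: Gradient step.
x_raw = -0.7038 - 0.05*-24.2608 = 0.5092
y_raw = 1.5408 - 0.05*17.0816 = 0.6867
Step 3: Project onto [-3, 3].
x_proj = clip(0.5092) = 0.5092
y_proj = clip(0.6867) = 0.6867
Step 4: Evaluate f.
f(0.5092, 0.6867) = 5.5401


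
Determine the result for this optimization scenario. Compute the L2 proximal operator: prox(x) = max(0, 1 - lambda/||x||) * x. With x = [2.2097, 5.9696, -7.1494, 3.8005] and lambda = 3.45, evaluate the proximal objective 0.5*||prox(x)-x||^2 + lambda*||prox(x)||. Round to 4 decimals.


Step 1: Compute ||x||.
||x|| = 10.2994
Step 2: Compute scaling factor.
scale = max(0, 1 - 3.45/10.2994) = 0.665
Step 3: prox(x) = [1.4695, 3.9699, -4.7545, 2.5274]
||prox(x)|| = 6.8494
Step 4: Proximal objective.
0.5*||prox-x||^2 = 5.9513
lambda*||prox|| = 23.6304
Total = 29.5815


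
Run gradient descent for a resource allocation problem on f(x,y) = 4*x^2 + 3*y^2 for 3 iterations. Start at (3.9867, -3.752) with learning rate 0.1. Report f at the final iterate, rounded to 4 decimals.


Gradient descent on f(x,y) = 4*x^2 + 3*y^2.
Starting point: (3.9867, -3.752), alpha = 0.1
Step 1: grad_x = 2*4*3.9867 = 31.8936, grad_y = 2*3*-3.752 = -22.512
  x_1 = 3.9867 - 0.1*31.8936 = 0.7973
  y_1 = -3.752 - 0.1*-22.512 = -1.5008
Step 2: grad_x = 2*4*0.7973 = 6.3787, grad_y = 2*3*-1.5008 = -9.0048
  x_2 = 0.7973 - 0.1*6.3787 = 0.1595
  y_2 = -1.5008 - 0.1*-9.0048 = -0.6003
Step 3: grad_x = 2*4*0.1595 = 1.2757, grad_y = 2*3*-0.6003 = -3.6019
  x_3 = 0.1595 - 0.1*1.2757 = 0.0319
  y_3 = -0.6003 - 0.1*-3.6019 = -0.2401
f(0.0319, -0.2401) = 4*0.0319^2 + 3*(-0.2401)^2 = 0.1771


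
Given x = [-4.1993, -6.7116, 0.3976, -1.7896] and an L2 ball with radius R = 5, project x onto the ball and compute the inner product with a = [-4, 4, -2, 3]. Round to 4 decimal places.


Step 1: Compute ||x|| (intermediates to 6 decimals).
||x|| = sqrt((-4.1993)^2 + (-6.7116)^2 + 0.3976^2 + (-1.7896)^2) = 8.126527
Step 2: Project.
Since ||x|| > R, scale = R/||x|| = 5/8.126527 = 0.615269, proj(x) = scale * x
proj(x) = [-2.583699, -4.129439, 0.244631, -1.101085]
Step 3: Dot product.
a^T * proj(x) = -4*(-2.583699) + 4*(-4.129439) - 2*0.244631 + 3*(-1.101085) = -9.9755


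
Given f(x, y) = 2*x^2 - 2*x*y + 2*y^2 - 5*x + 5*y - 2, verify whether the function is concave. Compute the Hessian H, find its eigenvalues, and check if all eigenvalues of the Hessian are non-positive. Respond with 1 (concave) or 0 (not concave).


The Hessian of f(x,y) = 2*x^2 - 2*x*y + 2*y^2 - 5*x + 5*y - 2 is:
H = [[4, -2], [-2, 4]]
Trace = 4 + 4 = 8
Determinant = 4*4 - (-2)^2 = 12
Discriminant = (8)^2 - 4*12 = 16.0
Eigenvalues: lambda_1 = 2.0, lambda_2 = 6.0
The function is not concave.

0


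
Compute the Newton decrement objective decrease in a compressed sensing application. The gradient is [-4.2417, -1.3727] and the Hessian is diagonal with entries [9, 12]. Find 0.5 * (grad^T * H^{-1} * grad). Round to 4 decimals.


Step 1: H is diagonal, so H^(-1) * g = [-0.4713, -0.1144].
Step 2: g^T H^(-1) g = sum_i g_i^2 / H_ii
  = (-4.2417)^2/9 + (-1.3727)^2/12
  = 1.9991 + 0.157 = 2.1561
Step 3: Objective decrease = 0.5 * g^T H^(-1) g = 1.0781


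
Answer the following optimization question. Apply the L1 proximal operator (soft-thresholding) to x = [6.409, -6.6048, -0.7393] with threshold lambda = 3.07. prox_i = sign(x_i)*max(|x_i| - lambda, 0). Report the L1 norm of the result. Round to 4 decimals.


Soft-thresholding with lambda = 3.07:
prox(6.409) = sign(6.409)*max(|6.409| - 3.07, 0) = 3.339
prox(-6.6048) = sign(-6.6048)*max(|-6.6048| - 3.07, 0) = -3.5348
prox(-0.7393) = sign(-0.7393)*max(|-0.7393| - 3.07, 0) = 0.0
prox(x) = [3.339, -3.5348, 0.0]
||prox(x)||_1 = 3.339 + 3.5348 + 0.0 = 6.8738


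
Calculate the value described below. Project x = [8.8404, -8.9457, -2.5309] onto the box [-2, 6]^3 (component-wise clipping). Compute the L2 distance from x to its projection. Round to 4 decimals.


Project each component onto [-2, 6].
clip(8.8404) = 6.0, clip(-8.9457) = -2.0, clip(-2.5309) = -2.0
Projection = [6.0, -2.0, -2.0]
Squared diffs: [8.0679, 48.2427, 0.2819]
Distance = sqrt(56.5925) = 7.5228


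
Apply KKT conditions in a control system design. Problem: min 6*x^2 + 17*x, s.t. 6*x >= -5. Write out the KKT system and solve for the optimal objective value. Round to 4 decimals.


Step 1: Try lambda = 0 (constraint inactive).
x_unc = -17/(2*6) = -1.4167
Check: 6*-1.4167 = -8.5002 < -5 -- violated!
Step 2: Constraint must be active: 6*x = -5
x* = -5/6 = -0.8333 (rounded; the exact value -5/6 is used below)
lambda = (2*6*(-5/6) + 17)/6 = 1.1667
Step 3: Compute optimal value.
f(x*) = 6*(-5/6)^2 + 17*(-5/6) = -10.0


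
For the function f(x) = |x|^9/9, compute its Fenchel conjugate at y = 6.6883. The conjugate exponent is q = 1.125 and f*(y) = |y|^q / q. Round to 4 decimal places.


The conjugate exponent q satisfies 1/p + 1/q = 1.
p = 9, so q = 9/(9 - 1) = 1.125
|y|^q = 6.6883^1.125 = 8.4816
f*(6.6883) = 8.4816 / 1.125 = 7.5392


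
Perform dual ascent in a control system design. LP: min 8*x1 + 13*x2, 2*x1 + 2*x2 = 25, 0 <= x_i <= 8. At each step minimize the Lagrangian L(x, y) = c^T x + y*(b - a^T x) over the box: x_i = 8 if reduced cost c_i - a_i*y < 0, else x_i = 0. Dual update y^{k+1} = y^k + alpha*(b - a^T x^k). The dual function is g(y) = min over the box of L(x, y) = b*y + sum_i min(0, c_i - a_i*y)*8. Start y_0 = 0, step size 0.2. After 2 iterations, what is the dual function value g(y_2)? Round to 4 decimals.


Dual ascent for LP: min 8*x1 + 13*x2, 2*x1 + 2*x2 = 25, 0 <= x_i <= 8
Step 1: y^k = 0.0, reduced costs: (8.0, 13.0)
  x^k = (0.0, 0.0), subgradient = b - a^T x = 25.0
  y^{k+1} = 0.0 + 0.2*25.0 = 5.0
Step 2: y^k = 5.0, reduced costs: (-2.0, 3.0)
  x^k = (8.0, 0.0), subgradient = b - a^T x = 9.0
  y^{k+1} = 5.0 + 0.2*9.0 = 6.8
Dual objective at y_2 = 6.8: reduced costs (-5.6, -0.6), box minimizer x = (8.0, 8.0)
g(y_2) = b*y + (c1 - a1*y)*x1 + (c2 - a2*y)*x2 = 25*6.8 + (-5.6)*8.0 + (-0.6)*8.0 = 170.0 - 44.8 - 4.8 = 120.4


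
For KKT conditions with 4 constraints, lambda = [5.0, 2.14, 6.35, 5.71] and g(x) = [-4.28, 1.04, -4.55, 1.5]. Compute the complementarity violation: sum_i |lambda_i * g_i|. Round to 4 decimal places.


KKT complementary slackness check:
lambda_1 * g_1 = 5.0 * -4.28 = -21.4
lambda_2 * g_2 = 2.14 * 1.04 = 2.2256
lambda_3 * g_3 = 6.35 * -4.55 = -28.8925
lambda_4 * g_4 = 5.71 * 1.5 = 8.565
Total violation = 21.4 + 2.2256 + 28.8925 + 8.565 = 61.0831


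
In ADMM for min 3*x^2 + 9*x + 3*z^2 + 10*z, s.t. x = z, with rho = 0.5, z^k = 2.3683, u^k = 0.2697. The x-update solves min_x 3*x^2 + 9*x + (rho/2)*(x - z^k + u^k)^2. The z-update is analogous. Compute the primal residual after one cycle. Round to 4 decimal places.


ADMM iteration with rho = 0.5, z^k = 2.3683, u^k = 0.2697
Step 1: x-update.
Minimize 3*x^2 + 9*x + (0.5/2)*(x - 2.3683 + 0.2697)^2
FOC: (2*3 + 0.5)*x = -9 + 0.5*(2.3683 - 0.2697)
x^{k+1} = -1.2232
Step 2: z-update.
Minimize 3*z^2 + 10*z + (0.5/2)*(-1.2232 - z + 0.2697)^2
FOC: (2*3 + 0.5)*z = -10 + 0.5*(-1.2232 + 0.2697)
z^{k+1} = -1.6118
Step 3: u-update.
u^{k+1} = 0.2697 - 1.2232 + 1.6118 = 0.6583
Step 4: Primal residual = |-1.2232 + 1.6118| = 0.3886


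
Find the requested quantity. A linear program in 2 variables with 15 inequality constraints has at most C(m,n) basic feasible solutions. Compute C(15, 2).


Each vertex corresponds to some choice of n active constraints out of m, so the number of vertices is at most C(m, n) = m! / (n!(m-n)!).
m = 15, n = 2
Numerator: 15 * 14
Denominator: 2! = 2
C(15, 2) = 105


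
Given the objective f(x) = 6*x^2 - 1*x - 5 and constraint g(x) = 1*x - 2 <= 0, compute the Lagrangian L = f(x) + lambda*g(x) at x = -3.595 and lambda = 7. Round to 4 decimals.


Step 1: Evaluate f(x).
f(-3.595) = 6*(-3.595)^2 - 1*(-3.595) - 5 = 76.1392
Step 2: Evaluate g(x).
g(-3.595) = 1*-3.595 - 2 = -5.595
Step 3: Compute Lagrangian.
L = 76.1392 + 7*-5.595 = 36.9742


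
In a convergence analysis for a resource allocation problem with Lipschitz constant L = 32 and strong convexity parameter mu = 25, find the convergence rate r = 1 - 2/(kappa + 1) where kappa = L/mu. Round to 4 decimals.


Step 1: Compute the condition number.
kappa = L/mu = 32/25 = 1.28
Step 2: Compute the convergence rate.
r = 1 - 2/(kappa + 1) = 1 - 2*mu/(L + mu) = (L - mu)/(L + mu) = 7/57 = 0.1228


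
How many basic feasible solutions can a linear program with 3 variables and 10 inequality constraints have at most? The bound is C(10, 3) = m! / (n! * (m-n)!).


Each vertex corresponds to some choice of n active constraints out of m, so the number of vertices is at most C(m, n) = m! / (n!(m-n)!).
m = 10, n = 3
Numerator: 10 * 9 * 8
Denominator: 3! = 6
C(10, 3) = 120


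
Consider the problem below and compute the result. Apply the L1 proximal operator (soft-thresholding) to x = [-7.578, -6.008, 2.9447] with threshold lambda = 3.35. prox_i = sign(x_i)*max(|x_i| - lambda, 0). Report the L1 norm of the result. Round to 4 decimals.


Soft-thresholding with lambda = 3.35:
prox(-7.578) = sign(-7.578)*max(|-7.578| - 3.35, 0) = -4.228
prox(-6.008) = sign(-6.008)*max(|-6.008| - 3.35, 0) = -2.658
prox(2.9447) = sign(2.9447)*max(|2.9447| - 3.35, 0) = 0.0
prox(x) = [-4.228, -2.658, 0.0]
||prox(x)||_1 = 4.228 + 2.658 + 0.0 = 6.886


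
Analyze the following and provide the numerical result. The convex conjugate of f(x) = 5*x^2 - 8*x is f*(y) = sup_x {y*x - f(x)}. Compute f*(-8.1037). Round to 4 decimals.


f*(y) = sup_x {y*x - a*x^2 - b*x} = sup_x {(y-b)*x - a*x^2}
FOC: (y - b) - 2a*x = 0 => x* = (y - b)/(2a)
x* = (-8.1037 + 8)/(2*5) = -0.0104
f*(-8.1037) = (y-b)^2/(4a) = (-8.1037 + 8)^2/(4*5)
= 0.0108/20 = 0.0005


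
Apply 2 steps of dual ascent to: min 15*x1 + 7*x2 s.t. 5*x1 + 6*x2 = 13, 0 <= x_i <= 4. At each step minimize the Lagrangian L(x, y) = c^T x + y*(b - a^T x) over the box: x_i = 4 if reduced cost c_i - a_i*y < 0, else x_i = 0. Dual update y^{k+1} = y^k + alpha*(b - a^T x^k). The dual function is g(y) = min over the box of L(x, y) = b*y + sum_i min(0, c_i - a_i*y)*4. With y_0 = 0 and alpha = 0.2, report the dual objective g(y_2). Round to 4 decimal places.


Dual ascent for LP: min 15*x1 + 7*x2, 5*x1 + 6*x2 = 13, 0 <= x_i <= 4
Step 1: y^k = 0.0, reduced costs: (15.0, 7.0)
  x^k = (0.0, 0.0), subgradient = b - a^T x = 13.0
  y^{k+1} = 0.0 + 0.2*13.0 = 2.6
Step 2: y^k = 2.6, reduced costs: (2.0, -8.6)
  x^k = (0.0, 4.0), subgradient = b - a^T x = -11.0
  y^{k+1} = 2.6 + 0.2*-11.0 = 0.4
Dual objective at y_2 = 0.4: reduced costs (13.0, 4.6), box minimizer x = (0.0, 0.0)
g(y_2) = b*y + (c1 - a1*y)*x1 + (c2 - a2*y)*x2 = 13*0.4 + 13.0*0.0 + 4.6*0.0 = 5.2 + 0.0 + 0.0 = 5.2


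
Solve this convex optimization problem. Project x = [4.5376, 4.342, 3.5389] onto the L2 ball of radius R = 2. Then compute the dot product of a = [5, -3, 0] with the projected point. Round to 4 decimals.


Step 1: Compute ||x|| (intermediates to 6 decimals).
||x|| = sqrt(4.5376^2 + 4.342^2 + 3.5389^2) = 7.208786
Step 2: Project.
Since ||x|| > R, scale = R/||x|| = 2/7.208786 = 0.277439, proj(x) = scale * x
proj(x) = [1.258907, 1.20464, 0.981829]
Step 3: Dot product.
a^T * proj(x) = 5*1.258907 - 3*1.20464 + 0*0.981829 = 2.6806


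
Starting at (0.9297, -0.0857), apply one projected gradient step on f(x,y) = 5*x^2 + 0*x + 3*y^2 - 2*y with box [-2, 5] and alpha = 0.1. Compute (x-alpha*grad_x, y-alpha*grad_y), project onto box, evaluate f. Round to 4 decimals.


Step 1: Compute gradient at (0.9297, -0.0857).
grad_x = 2*5*0.9297 + 0 = 9.297
grad_y = 2*3*-0.0857 - 2 = -2.5142
Step 2: Gradient step.
x_raw = 0.9297 - 0.1*9.297 = -0.0
y_raw = -0.0857 - 0.1*-2.5142 = 0.1657
Step 3: Project onto [-2, 5].
x_proj = clip(-0.0) = -0.0
y_proj = clip(0.1657) = 0.1657
Step 4: Evaluate f.
f(-0.0, 0.1657) = -0.2491


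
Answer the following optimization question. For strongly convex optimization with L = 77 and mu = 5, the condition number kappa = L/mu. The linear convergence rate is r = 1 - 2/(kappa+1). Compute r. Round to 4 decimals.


Step 1: Compute the condition number.
kappa = L/mu = 77/5 = 15.4
Step 2: Compute the convergence rate.
r = 1 - 2/(kappa + 1) = 1 - 2*mu/(L + mu) = (L - mu)/(L + mu) = 72/82 = 0.878


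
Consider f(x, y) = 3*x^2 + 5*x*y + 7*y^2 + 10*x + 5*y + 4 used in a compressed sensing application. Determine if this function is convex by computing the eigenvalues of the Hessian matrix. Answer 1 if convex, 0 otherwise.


The Hessian of f(x,y) = 3*x^2 + 5*x*y + 7*y^2 + 10*x + 5*y + 4 is:
H = [[6, 5], [5, 14]]
Trace = 6 + 14 = 20
Determinant = 6*14 - (5)^2 = 59
Discriminant = (20)^2 - 4*59 = 164.0
Eigenvalues: lambda_1 = 3.5969, lambda_2 = 16.4031
The function is convex.

1


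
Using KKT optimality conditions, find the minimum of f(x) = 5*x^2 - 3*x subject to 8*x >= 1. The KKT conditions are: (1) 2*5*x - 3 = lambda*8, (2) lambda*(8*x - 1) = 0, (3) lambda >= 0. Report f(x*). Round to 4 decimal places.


Step 1: Try lambda = 0 (constraint inactive).
Stationarity: 2*5*x - 3 = 0
x* = 3/(2*5) = 0.3
Check constraint: 8*0.3 = 2.4 >= 1 -- satisfied.
Step 2: Compute optimal value.
f(x*) = 5*0.3^2 - 3*0.3 = -0.45


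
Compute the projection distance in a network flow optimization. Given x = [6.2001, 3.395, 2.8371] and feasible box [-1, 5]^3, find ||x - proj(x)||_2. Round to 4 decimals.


Project each component onto [-1, 5].
clip(6.2001) = 5.0, clip(3.395) = 3.395, clip(2.8371) = 2.8371
Projection = [5.0, 3.395, 2.8371]
Squared diffs: [1.4402, 0.0, 0.0]
Distance = sqrt(1.4402) = 1.2001


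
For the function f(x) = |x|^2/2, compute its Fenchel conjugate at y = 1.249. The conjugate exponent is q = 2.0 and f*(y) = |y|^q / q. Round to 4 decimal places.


The conjugate exponent q satisfies 1/p + 1/q = 1.
p = 2, so q = 2/(2 - 1) = 2.0
|y|^q = 1.249^2.0 = 1.56
f*(1.249) = 1.56 / 2.0 = 0.78


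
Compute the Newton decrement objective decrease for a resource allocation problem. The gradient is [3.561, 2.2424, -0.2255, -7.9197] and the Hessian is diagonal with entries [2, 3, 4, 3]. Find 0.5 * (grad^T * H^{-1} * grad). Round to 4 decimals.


Step 1: H is diagonal, so H^(-1) * g = [1.7805, 0.7475, -0.0564, -2.6399].
Step 2: g^T H^(-1) g = sum_i g_i^2 / H_ii
  = (3.561)^2/2 + (2.2424)^2/3 + (-0.2255)^2/4 + (-7.9197)^2/3
  = 6.3404 + 1.6761 + 0.0127 + 20.9072 = 28.9364
Step 3: Objective decrease = 0.5 * g^T H^(-1) g = 14.4682


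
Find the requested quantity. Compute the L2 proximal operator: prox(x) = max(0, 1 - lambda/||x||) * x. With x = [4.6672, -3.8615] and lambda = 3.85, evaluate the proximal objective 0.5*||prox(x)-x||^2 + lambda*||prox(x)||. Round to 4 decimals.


Step 1: Compute ||x||.
||x|| = 6.0576
Step 2: Compute scaling factor.
scale = max(0, 1 - 3.85/6.0576) = 0.3644
Step 3: prox(x) = [1.7009, -1.4072]
||prox(x)|| = 2.2076
Step 4: Proximal objective.
0.5*||prox-x||^2 = 7.4113
lambda*||prox|| = 8.4993
Total = 15.9103


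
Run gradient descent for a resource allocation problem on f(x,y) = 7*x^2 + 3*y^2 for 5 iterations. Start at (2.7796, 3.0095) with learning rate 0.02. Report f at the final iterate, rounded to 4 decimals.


Gradient descent on f(x,y) = 7*x^2 + 3*y^2.
Starting point: (2.7796, 3.0095), alpha = 0.02
Step 1: grad_x = 2*7*2.7796 = 38.9144, grad_y = 2*3*3.0095 = 18.057
  x_1 = 2.7796 - 0.02*38.9144 = 2.0013
  y_1 = 3.0095 - 0.02*18.057 = 2.6484
Step 2: grad_x = 2*7*2.0013 = 28.0184, grad_y = 2*3*2.6484 = 15.8902
  x_2 = 2.0013 - 0.02*28.0184 = 1.4409
  y_2 = 2.6484 - 0.02*15.8902 = 2.3306
Step 3: grad_x = 2*7*1.4409 = 20.1732, grad_y = 2*3*2.3306 = 13.9833
  x_3 = 1.4409 - 0.02*20.1732 = 1.0375
  y_3 = 2.3306 - 0.02*13.9833 = 2.0509
Step 4: grad_x = 2*7*1.0375 = 14.5247, grad_y = 2*3*2.0509 = 12.3053
  x_4 = 1.0375 - 0.02*14.5247 = 0.747
  y_4 = 2.0509 - 0.02*12.3053 = 1.8048
Step 5: grad_x = 2*7*0.747 = 10.4578, grad_y = 2*3*1.8048 = 10.8287
  x_5 = 0.747 - 0.02*10.4578 = 0.5378
  y_5 = 1.8048 - 0.02*10.8287 = 1.5882
f(0.5378, 1.5882) = 7*0.5378^2 + 3*1.5882^2 = 9.5921


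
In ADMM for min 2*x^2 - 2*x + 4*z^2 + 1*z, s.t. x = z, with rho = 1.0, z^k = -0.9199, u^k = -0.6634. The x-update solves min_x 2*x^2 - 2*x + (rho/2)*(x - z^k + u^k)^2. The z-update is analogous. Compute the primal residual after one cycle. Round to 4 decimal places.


ADMM iteration with rho = 1.0, z^k = -0.9199, u^k = -0.6634
Step 1: x-update.
Minimize 2*x^2 - 2*x + (1.0/2)*(x + 0.9199 - 0.6634)^2
FOC: (2*2 + 1.0)*x = 2 + 1.0*(-0.9199 + 0.6634)
x^{k+1} = 0.3487
Step 2: z-update.
Minimize 4*z^2 + 1*z + (1.0/2)*(0.3487 - z - 0.6634)^2
FOC: (2*4 + 1.0)*z = -1 + 1.0*(0.3487 - 0.6634)
z^{k+1} = -0.1461
Step 3: u-update.
u^{k+1} = -0.6634 + 0.3487 + 0.1461 = -0.1686
Step 4: Primal residual = |0.3487 + 0.1461| = 0.4948


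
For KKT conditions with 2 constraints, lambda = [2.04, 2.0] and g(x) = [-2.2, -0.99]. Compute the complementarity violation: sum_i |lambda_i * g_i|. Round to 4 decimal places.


KKT complementary slackness check:
lambda_1 * g_1 = 2.04 * -2.2 = -4.488
lambda_2 * g_2 = 2.0 * -0.99 = -1.98
Total violation = 4.488 + 1.98 = 6.468


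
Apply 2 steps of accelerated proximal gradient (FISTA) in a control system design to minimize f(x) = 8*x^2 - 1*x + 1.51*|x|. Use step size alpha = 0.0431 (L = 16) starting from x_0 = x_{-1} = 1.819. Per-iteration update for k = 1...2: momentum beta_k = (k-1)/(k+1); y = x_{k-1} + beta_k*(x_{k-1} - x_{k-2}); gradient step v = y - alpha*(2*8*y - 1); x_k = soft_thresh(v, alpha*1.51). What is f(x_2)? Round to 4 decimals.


FISTA on f(x) = 8*x^2 - 1*x + 1.51*|x|
L = 16, alpha = 0.0431
Iteration 1: beta = 0.0, y = 1.819 + 0.0*(1.819 - 1.819) = 1.819
  grad(y) = 28.104, v = y - alpha*grad = 0.6077
  prox(v) = soft_thresh(0.6077, 0.0651) = 0.5426
Iteration 2: beta = 0.3333, y = 0.5426 + 0.3333*(0.5426 - 1.819) = 0.1172
  grad(y) = 0.8749, v = y - alpha*grad = 0.0795
  prox(v) = soft_thresh(0.0795, 0.0651) = 0.0144
f(x_2) = 8*0.0144^2 - 1*0.0144 + 1.51*|0.0144| = 0.009


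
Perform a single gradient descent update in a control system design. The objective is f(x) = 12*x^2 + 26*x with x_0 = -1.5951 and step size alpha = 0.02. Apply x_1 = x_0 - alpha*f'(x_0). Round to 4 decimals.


We compute the gradient at x_0 and apply the update.
f'(x) = 24*x + 26
f'(-1.5951) = 24*-1.5951 + 26 = -12.2824
x_1 = -1.5951 - 0.02*-12.2824 = -1.3495


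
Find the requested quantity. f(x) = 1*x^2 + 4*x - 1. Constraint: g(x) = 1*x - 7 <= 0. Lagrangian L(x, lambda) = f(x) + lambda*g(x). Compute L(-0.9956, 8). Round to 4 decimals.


Step 1: Evaluate f(x).
f(-0.9956) = 1*(-0.9956)^2 + 4*(-0.9956) - 1 = -3.9912
Step 2: Evaluate g(x).
g(-0.9956) = 1*-0.9956 - 7 = -7.9956
Step 3: Compute Lagrangian.
L = -3.9912 + 8*-7.9956 = -67.956


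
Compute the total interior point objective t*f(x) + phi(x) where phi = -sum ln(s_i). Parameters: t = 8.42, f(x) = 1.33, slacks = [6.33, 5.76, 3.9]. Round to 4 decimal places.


Step 1: Compute log-barrier.
ln values: [1.8453, 1.7509, 1.361]
phi = -(1.8453 + 1.7509 + 1.361) = -4.9572
Step 2: Compute augmented objective.
t*f(x) = 8.42*1.33 = 11.1986
Total = 11.1986 - 4.9572 = 6.2414


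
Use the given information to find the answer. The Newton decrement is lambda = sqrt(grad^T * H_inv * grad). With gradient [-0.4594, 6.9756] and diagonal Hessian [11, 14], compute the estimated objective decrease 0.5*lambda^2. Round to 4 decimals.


Step 1: H is diagonal, so H^(-1) * g = [-0.0418, 0.4983].
Step 2: g^T H^(-1) g = sum_i g_i^2 / H_ii
  = (-0.4594)^2/11 + (6.9756)^2/14
  = 0.0192 + 3.4756 = 3.4948
Step 3: Objective decrease = 0.5 * g^T H^(-1) g = 1.7474


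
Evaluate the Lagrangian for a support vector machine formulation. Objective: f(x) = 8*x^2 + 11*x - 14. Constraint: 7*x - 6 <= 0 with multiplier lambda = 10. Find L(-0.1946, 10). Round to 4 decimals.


Step 1: Evaluate f(x).
f(-0.1946) = 8*(-0.1946)^2 + 11*(-0.1946) - 14 = -15.8376
Step 2: Evaluate g(x).
g(-0.1946) = 7*-0.1946 - 6 = -7.3622
Step 3: Compute Lagrangian.
L = -15.8376 + 10*-7.3622 = -89.4596


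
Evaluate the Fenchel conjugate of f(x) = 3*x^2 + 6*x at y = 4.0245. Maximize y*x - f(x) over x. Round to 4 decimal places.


f*(y) = sup_x {y*x - a*x^2 - b*x} = sup_x {(y-b)*x - a*x^2}
FOC: (y - b) - 2a*x = 0 => x* = (y - b)/(2a)
x* = (4.0245 - 6)/(2*3) = -0.3293
f*(4.0245) = (y-b)^2/(4a) = (4.0245 - 6)^2/(4*3)
= 3.9026/12 = 0.3252


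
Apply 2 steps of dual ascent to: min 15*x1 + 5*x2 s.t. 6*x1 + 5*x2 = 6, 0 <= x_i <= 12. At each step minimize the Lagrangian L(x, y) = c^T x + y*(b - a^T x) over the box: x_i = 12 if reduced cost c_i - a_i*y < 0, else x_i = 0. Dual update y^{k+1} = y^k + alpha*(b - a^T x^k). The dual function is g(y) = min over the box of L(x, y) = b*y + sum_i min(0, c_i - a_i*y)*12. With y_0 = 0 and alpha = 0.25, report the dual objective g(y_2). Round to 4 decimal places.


Dual ascent for LP: min 15*x1 + 5*x2, 6*x1 + 5*x2 = 6, 0 <= x_i <= 12
Step 1: y^k = 0.0, reduced costs: (15.0, 5.0)
  x^k = (0.0, 0.0), subgradient = b - a^T x = 6.0
  y^{k+1} = 0.0 + 0.25*6.0 = 1.5
Step 2: y^k = 1.5, reduced costs: (6.0, -2.5)
  x^k = (0.0, 12.0), subgradient = b - a^T x = -54.0
  y^{k+1} = 1.5 + 0.25*-54.0 = -12.0
Dual objective at y_2 = -12.0: reduced costs (87.0, 65.0), box minimizer x = (0.0, 0.0)
g(y_2) = b*y + (c1 - a1*y)*x1 + (c2 - a2*y)*x2 = 6*(-12.0) + 87.0*0.0 + 65.0*0.0 = -72.0 + 0.0 + 0.0 = -72.0
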